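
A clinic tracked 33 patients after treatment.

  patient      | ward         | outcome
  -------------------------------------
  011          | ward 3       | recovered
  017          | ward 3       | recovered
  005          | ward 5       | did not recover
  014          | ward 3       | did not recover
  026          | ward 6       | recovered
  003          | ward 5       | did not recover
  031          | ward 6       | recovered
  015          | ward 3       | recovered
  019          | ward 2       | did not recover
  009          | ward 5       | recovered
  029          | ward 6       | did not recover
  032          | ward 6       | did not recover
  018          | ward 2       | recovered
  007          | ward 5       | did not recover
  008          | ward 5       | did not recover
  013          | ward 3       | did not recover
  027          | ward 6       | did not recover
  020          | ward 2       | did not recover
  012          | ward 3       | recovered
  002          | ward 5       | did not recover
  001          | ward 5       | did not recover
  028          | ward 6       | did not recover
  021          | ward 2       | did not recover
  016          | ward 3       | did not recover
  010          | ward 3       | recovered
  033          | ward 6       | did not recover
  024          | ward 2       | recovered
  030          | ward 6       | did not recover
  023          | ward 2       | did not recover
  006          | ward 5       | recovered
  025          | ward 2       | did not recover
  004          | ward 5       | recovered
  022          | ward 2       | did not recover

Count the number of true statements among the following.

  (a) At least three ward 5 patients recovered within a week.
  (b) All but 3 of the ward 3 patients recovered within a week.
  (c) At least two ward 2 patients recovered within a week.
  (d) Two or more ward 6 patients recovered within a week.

4

(a) ward 5: |A| = 9, |A ∩ B| = 3; needs |A ∩ B| ≥ 3 — true.
(b) ward 3: |A| = 8, |A ∩ B| = 5; needs |A ∖ B| = 3 — true.
(c) ward 2: |A| = 8, |A ∩ B| = 2; needs |A ∩ B| ≥ 2 — true.
(d) ward 6: |A| = 8, |A ∩ B| = 2; needs |A ∩ B| ≥ 2 — true.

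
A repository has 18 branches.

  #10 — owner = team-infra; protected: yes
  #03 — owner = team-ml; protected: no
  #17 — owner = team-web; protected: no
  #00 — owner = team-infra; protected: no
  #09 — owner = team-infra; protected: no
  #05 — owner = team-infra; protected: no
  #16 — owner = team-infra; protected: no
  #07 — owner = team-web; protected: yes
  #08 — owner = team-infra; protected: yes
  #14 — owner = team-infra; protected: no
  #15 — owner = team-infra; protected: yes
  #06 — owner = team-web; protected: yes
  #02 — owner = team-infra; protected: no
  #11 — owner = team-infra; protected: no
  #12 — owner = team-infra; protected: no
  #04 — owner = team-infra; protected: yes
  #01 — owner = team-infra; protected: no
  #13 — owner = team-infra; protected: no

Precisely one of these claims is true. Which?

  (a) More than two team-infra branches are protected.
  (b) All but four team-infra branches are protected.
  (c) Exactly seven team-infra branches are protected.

|A| = 14, |A ∩ B| = 4, |A ∖ B| = 10.
(a) requires |A ∩ B| > 2: true.
(b) requires |A ∖ B| = 4: false.
(c) requires |A ∩ B| = 7: false.

(a)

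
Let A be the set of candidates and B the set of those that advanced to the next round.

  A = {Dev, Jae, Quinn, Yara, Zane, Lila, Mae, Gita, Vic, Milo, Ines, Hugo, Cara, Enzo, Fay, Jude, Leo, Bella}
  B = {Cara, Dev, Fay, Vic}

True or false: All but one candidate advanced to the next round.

The determiner here denotes the relation: |A ∖ B| = 1.
|A| = 18, |A ∩ B| = 4, |A ∖ B| = 14.
|A ∖ B| = 14, so the statement is false.

False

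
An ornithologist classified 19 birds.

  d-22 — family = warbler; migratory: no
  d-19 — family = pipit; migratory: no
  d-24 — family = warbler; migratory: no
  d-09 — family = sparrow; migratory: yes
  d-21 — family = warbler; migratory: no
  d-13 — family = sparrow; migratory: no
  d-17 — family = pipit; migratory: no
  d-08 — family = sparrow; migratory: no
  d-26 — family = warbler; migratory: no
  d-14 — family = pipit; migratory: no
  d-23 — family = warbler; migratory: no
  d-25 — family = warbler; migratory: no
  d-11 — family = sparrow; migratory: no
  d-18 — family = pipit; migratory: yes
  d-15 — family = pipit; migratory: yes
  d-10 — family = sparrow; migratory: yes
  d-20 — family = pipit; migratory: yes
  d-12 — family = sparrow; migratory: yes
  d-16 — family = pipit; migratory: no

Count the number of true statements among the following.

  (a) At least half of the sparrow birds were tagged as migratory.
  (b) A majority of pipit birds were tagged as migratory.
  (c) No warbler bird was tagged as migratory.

2

(a) sparrow: |A| = 6, |A ∩ B| = 3; needs |A ∩ B| ≥ |A ∖ B| — true.
(b) pipit: |A| = 7, |A ∩ B| = 3; needs |A ∩ B| > |A ∖ B| — false.
(c) warbler: |A| = 6, |A ∩ B| = 0; needs A ∩ B = ∅ (|A ∩ B| = 0) — true.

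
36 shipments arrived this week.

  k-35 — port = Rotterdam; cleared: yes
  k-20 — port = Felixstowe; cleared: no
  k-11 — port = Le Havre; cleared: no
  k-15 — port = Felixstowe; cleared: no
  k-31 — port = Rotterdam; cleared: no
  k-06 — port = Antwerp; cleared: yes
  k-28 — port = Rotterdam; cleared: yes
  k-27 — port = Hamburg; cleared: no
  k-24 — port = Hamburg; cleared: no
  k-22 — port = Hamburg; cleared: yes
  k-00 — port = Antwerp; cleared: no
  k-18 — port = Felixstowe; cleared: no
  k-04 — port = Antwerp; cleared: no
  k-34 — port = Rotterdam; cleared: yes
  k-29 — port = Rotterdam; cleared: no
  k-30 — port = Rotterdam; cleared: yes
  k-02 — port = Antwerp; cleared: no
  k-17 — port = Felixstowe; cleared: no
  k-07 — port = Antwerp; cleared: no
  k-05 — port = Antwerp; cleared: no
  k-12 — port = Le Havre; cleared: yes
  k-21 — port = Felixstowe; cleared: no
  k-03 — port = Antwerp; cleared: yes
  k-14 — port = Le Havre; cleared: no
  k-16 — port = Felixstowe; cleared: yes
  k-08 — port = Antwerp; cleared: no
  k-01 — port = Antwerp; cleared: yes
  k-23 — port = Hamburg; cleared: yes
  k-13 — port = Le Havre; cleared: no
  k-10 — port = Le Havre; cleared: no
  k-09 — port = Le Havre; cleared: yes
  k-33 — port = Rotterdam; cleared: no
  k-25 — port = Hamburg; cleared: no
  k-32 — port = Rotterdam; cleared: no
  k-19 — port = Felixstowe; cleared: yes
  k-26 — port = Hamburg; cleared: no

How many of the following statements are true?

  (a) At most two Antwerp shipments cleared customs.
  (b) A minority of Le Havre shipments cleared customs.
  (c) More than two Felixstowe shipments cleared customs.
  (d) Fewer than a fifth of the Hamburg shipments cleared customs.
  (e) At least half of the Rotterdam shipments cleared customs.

2

(a) Antwerp: |A| = 9, |A ∩ B| = 3; needs |A ∩ B| ≤ 2 — false.
(b) Le Havre: |A| = 6, |A ∩ B| = 2; needs |A ∩ B| < |A ∖ B| — true.
(c) Felixstowe: |A| = 7, |A ∩ B| = 2; needs |A ∩ B| > 2 — false.
(d) Hamburg: |A| = 6, |A ∩ B| = 2; needs |A ∩ B| / |A| < 1/5 — false.
(e) Rotterdam: |A| = 8, |A ∩ B| = 4; needs |A ∩ B| ≥ |A ∖ B| — true.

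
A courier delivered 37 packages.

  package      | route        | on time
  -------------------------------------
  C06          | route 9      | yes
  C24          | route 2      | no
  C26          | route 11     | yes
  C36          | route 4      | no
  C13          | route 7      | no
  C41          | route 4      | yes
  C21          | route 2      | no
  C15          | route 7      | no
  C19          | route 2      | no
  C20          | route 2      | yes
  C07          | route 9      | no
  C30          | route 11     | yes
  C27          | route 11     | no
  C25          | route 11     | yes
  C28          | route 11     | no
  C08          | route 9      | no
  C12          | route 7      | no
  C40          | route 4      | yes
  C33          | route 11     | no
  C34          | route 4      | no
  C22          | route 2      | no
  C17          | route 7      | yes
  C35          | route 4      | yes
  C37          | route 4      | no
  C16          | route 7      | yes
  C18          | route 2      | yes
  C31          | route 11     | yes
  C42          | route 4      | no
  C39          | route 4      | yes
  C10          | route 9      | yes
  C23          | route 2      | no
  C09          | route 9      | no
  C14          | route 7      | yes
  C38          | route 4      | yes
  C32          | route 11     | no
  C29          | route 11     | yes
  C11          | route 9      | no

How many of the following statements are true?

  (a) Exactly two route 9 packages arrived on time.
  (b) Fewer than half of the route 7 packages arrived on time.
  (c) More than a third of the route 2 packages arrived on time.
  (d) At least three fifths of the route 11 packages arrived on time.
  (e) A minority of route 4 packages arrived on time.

1

(a) route 9: |A| = 6, |A ∩ B| = 2; needs |A ∩ B| = 2 — true.
(b) route 7: |A| = 6, |A ∩ B| = 3; needs |A ∩ B| < |A ∖ B| — false.
(c) route 2: |A| = 7, |A ∩ B| = 2; needs |A ∩ B| / |A| > 1/3 — false.
(d) route 11: |A| = 9, |A ∩ B| = 5; needs |A ∩ B| / |A| ≥ 3/5 — false.
(e) route 4: |A| = 9, |A ∩ B| = 5; needs |A ∩ B| < |A ∖ B| — false.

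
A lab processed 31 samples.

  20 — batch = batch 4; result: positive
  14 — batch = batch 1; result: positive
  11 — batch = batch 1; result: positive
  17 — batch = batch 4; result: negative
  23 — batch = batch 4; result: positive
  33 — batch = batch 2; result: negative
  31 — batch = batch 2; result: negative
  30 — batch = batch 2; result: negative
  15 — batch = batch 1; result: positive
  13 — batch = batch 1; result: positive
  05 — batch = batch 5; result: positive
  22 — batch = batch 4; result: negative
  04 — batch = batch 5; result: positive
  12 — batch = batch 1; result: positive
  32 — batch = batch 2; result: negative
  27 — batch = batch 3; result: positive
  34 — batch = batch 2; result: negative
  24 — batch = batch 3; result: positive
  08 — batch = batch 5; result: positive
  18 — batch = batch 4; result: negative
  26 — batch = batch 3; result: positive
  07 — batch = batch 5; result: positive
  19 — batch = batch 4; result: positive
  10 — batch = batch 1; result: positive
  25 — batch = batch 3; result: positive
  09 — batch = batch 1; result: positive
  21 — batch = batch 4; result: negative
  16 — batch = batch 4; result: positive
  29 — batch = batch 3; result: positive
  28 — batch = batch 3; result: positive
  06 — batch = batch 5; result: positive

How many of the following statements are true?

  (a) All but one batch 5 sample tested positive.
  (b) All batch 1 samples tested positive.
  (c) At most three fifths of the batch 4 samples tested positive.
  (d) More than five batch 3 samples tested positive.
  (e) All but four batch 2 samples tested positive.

3

(a) batch 5: |A| = 5, |A ∩ B| = 5; needs |A ∖ B| = 1 — false.
(b) batch 1: |A| = 7, |A ∩ B| = 7; needs A ⊆ B, i.e. every element of A is in B (|A ∖ B| = 0) — true.
(c) batch 4: |A| = 8, |A ∩ B| = 4; needs |A ∩ B| / |A| ≤ 3/5 — true.
(d) batch 3: |A| = 6, |A ∩ B| = 6; needs |A ∩ B| > 5 — true.
(e) batch 2: |A| = 5, |A ∩ B| = 0; needs |A ∖ B| = 4 — false.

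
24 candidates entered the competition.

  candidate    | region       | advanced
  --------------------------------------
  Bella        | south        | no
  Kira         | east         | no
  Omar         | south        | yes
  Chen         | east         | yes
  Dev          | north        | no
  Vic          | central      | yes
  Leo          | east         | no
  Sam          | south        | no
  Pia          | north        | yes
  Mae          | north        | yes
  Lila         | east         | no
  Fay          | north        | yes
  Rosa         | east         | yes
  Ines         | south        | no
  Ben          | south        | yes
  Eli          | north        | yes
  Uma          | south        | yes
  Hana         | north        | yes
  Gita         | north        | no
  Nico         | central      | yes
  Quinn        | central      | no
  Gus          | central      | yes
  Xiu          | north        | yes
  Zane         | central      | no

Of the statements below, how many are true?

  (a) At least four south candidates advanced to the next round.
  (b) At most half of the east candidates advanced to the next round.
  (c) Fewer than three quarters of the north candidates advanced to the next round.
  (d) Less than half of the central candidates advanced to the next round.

1

(a) south: |A| = 6, |A ∩ B| = 3; needs |A ∩ B| ≥ 4 — false.
(b) east: |A| = 5, |A ∩ B| = 2; needs |A ∩ B| ≤ |A ∖ B| — true.
(c) north: |A| = 8, |A ∩ B| = 6; needs |A ∩ B| / |A| < 3/4 — false.
(d) central: |A| = 5, |A ∩ B| = 3; needs |A ∩ B| < |A ∖ B| — false.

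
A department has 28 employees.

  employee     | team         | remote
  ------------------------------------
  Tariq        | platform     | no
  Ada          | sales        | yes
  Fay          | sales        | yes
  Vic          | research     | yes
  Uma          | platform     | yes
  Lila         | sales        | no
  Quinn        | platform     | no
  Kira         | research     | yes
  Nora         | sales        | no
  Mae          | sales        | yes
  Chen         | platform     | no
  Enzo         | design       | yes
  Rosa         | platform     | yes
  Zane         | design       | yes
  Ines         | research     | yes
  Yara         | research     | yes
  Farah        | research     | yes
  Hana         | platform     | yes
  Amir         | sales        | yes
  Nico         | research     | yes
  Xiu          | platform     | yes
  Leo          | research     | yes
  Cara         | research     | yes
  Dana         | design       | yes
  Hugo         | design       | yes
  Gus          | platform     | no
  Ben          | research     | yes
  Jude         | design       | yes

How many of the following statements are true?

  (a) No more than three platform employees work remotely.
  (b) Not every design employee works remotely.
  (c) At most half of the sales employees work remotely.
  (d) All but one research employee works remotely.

0

(a) platform: |A| = 8, |A ∩ B| = 4; needs |A ∩ B| ≤ 3 — false.
(b) design: |A| = 5, |A ∩ B| = 5; needs A ⊄ B (|A ∖ B| ≥ 1) — false.
(c) sales: |A| = 6, |A ∩ B| = 4; needs |A ∩ B| ≤ |A ∖ B| — false.
(d) research: |A| = 9, |A ∩ B| = 9; needs |A ∖ B| = 1 — false.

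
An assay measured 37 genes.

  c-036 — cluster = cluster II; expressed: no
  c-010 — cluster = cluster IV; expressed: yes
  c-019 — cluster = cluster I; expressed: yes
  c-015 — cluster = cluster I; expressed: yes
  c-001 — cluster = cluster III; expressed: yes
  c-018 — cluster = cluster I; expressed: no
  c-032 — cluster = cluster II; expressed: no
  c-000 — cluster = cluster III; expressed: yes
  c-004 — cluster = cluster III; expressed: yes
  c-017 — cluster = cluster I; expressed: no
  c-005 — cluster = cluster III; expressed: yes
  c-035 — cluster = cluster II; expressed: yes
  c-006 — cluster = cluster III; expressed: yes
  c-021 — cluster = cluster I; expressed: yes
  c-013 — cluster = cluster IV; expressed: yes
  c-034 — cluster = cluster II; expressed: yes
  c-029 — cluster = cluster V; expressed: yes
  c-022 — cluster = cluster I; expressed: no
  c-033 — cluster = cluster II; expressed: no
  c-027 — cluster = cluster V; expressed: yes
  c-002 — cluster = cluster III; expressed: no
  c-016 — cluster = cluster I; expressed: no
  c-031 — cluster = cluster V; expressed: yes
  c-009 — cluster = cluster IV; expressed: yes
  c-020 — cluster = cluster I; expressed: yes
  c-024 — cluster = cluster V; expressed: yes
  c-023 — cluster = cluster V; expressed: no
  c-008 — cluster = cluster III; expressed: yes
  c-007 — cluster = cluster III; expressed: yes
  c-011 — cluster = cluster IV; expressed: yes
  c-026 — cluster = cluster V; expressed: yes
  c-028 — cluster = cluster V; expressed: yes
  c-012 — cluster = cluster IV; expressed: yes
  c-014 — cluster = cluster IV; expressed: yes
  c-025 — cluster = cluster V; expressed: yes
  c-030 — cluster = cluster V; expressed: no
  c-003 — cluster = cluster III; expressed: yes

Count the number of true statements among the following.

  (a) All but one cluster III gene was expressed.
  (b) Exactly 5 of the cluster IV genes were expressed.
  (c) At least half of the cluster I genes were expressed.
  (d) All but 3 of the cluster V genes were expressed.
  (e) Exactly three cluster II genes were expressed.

2

(a) cluster III: |A| = 9, |A ∩ B| = 8; needs |A ∖ B| = 1 — true.
(b) cluster IV: |A| = 6, |A ∩ B| = 6; needs |A ∩ B| = 5 — false.
(c) cluster I: |A| = 8, |A ∩ B| = 4; needs |A ∩ B| ≥ |A ∖ B| — true.
(d) cluster V: |A| = 9, |A ∩ B| = 7; needs |A ∖ B| = 3 — false.
(e) cluster II: |A| = 5, |A ∩ B| = 2; needs |A ∩ B| = 3 — false.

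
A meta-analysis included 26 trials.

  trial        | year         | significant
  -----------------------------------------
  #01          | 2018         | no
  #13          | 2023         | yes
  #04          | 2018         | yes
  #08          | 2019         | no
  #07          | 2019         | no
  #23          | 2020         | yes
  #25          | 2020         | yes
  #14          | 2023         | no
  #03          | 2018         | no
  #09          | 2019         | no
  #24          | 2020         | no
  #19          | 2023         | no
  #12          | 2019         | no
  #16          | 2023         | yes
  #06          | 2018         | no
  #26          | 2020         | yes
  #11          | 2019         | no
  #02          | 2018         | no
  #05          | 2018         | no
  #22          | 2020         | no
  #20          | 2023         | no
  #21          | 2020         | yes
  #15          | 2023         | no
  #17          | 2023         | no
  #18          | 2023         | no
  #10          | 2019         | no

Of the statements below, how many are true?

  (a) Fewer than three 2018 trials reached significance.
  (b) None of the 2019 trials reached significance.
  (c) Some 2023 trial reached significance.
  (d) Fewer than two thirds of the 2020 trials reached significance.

(a) 2018: |A| = 6, |A ∩ B| = 1; needs |A ∩ B| < 3 — true.
(b) 2019: |A| = 6, |A ∩ B| = 0; needs A ∩ B = ∅ (|A ∩ B| = 0) — true.
(c) 2023: |A| = 8, |A ∩ B| = 2; needs A ∩ B ≠ ∅ (|A ∩ B| ≥ 1) — true.
(d) 2020: |A| = 6, |A ∩ B| = 4; needs |A ∩ B| / |A| < 2/3 — false.

3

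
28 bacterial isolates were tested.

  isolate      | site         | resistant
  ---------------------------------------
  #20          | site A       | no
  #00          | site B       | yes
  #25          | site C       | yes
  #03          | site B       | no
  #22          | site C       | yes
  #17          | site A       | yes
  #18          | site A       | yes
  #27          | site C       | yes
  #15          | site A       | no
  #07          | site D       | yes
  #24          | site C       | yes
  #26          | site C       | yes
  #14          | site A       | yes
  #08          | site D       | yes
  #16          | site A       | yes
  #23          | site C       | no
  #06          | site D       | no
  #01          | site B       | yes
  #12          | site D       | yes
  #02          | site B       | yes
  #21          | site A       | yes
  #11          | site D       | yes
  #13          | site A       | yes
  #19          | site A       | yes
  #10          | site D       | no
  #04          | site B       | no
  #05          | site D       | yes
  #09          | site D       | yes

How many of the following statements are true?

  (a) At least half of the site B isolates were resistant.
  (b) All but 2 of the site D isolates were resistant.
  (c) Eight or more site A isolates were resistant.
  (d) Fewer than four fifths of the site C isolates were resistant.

(a) site B: |A| = 5, |A ∩ B| = 3; needs |A ∩ B| ≥ |A ∖ B| — true.
(b) site D: |A| = 8, |A ∩ B| = 6; needs |A ∖ B| = 2 — true.
(c) site A: |A| = 9, |A ∩ B| = 7; needs |A ∩ B| ≥ 8 — false.
(d) site C: |A| = 6, |A ∩ B| = 5; needs |A ∩ B| / |A| < 4/5 — false.

2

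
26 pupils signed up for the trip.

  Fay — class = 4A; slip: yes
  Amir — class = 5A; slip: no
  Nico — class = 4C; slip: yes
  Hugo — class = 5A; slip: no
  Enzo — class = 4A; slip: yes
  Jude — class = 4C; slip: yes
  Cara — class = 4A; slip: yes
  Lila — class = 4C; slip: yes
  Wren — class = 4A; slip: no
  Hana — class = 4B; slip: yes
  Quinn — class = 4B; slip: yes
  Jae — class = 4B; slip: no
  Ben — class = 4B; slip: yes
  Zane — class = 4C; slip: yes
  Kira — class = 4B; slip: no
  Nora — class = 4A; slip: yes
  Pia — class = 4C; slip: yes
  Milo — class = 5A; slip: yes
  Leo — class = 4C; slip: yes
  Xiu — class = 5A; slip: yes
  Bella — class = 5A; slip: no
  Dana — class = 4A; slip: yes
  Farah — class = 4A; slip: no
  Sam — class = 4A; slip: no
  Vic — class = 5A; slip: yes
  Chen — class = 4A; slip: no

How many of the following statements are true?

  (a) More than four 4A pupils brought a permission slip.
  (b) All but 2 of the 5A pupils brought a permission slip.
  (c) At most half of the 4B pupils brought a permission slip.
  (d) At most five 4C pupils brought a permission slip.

1

(a) 4A: |A| = 9, |A ∩ B| = 5; needs |A ∩ B| > 4 — true.
(b) 5A: |A| = 6, |A ∩ B| = 3; needs |A ∖ B| = 2 — false.
(c) 4B: |A| = 5, |A ∩ B| = 3; needs |A ∩ B| ≤ |A ∖ B| — false.
(d) 4C: |A| = 6, |A ∩ B| = 6; needs |A ∩ B| ≤ 5 — false.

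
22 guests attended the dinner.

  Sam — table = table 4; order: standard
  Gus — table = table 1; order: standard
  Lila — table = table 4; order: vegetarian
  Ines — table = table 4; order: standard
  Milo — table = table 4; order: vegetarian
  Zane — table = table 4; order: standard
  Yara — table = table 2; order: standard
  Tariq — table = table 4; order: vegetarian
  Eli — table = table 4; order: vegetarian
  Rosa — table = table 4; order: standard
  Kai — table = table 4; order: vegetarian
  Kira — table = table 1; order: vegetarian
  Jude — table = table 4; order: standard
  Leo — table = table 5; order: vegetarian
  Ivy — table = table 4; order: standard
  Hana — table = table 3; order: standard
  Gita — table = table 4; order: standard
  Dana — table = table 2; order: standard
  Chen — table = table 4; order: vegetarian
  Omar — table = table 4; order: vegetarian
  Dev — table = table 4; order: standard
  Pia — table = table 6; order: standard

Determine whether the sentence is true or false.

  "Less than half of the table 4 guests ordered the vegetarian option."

True

The determiner here denotes the relation: |A ∩ B| < |A ∖ B|.
|A| = 15, |A ∩ B| = 7, |A ∖ B| = 8.
7 < 8, so the statement is true.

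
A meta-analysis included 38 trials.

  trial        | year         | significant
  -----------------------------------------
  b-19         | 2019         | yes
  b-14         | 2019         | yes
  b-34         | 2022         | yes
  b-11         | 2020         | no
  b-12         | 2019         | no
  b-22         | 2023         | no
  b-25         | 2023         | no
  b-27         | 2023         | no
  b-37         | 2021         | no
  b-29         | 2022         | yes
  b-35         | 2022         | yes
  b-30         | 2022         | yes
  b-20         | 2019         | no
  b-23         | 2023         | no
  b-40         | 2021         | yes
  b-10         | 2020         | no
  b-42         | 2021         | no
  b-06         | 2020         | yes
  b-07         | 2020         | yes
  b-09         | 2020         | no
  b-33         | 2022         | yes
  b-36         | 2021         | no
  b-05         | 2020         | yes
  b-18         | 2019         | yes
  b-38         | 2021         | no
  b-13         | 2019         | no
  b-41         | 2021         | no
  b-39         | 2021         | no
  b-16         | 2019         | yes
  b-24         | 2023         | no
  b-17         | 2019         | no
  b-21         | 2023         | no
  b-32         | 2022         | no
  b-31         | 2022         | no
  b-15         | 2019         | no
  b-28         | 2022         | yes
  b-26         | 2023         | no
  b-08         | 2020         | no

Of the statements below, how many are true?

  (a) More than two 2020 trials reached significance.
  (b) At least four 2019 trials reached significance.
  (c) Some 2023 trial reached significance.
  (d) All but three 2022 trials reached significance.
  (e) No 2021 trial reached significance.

2

(a) 2020: |A| = 7, |A ∩ B| = 3; needs |A ∩ B| > 2 — true.
(b) 2019: |A| = 9, |A ∩ B| = 4; needs |A ∩ B| ≥ 4 — true.
(c) 2023: |A| = 7, |A ∩ B| = 0; needs A ∩ B ≠ ∅ (|A ∩ B| ≥ 1) — false.
(d) 2022: |A| = 8, |A ∩ B| = 6; needs |A ∖ B| = 3 — false.
(e) 2021: |A| = 7, |A ∩ B| = 1; needs A ∩ B = ∅ (|A ∩ B| = 0) — false.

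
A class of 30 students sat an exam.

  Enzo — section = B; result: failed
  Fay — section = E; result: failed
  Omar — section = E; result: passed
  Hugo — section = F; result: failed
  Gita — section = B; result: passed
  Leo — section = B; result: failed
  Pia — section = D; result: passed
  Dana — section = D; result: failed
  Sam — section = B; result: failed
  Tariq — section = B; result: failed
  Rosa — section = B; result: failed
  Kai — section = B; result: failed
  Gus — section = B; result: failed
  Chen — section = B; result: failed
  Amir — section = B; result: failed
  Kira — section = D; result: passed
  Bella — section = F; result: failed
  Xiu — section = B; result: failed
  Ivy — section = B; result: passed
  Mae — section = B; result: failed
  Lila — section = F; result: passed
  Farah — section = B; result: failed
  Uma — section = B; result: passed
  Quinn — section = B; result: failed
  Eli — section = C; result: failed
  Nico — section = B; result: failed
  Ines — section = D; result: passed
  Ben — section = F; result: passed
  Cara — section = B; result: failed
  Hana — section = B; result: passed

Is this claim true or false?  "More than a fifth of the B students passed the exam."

The determiner here denotes the relation: |A ∩ B| / |A| > 1/5.
|A| = 19, |A ∩ B| = 4, |A ∖ B| = 15.
|A ∩ B|/|A| = 4/19, so the statement is true.

True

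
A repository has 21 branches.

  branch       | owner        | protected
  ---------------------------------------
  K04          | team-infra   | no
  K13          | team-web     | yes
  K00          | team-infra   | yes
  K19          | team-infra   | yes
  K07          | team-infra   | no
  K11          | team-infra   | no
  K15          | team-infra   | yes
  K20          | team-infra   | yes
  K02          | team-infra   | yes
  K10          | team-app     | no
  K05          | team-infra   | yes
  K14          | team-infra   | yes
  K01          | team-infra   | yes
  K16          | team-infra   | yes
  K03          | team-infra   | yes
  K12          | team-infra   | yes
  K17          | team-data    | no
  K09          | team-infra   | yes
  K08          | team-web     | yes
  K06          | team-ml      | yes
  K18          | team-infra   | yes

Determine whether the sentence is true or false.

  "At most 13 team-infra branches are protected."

Truth condition: |A ∩ B| ≤ 13.
|A| = 16, |A ∩ B| = 13, |A ∖ B| = 3.
|A ∩ B| = 13, so the statement is true.

True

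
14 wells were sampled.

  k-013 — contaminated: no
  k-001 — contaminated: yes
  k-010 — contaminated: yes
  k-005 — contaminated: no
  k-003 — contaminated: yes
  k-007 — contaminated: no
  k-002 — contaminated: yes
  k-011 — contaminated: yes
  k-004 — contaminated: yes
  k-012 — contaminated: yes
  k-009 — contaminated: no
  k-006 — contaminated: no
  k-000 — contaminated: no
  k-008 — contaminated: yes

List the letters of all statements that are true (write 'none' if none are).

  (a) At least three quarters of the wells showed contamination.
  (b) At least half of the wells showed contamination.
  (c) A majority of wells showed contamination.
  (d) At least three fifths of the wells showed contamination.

|A| = 14, |A ∩ B| = 8, |A ∖ B| = 6.
(a) |A ∩ B| / |A| ≥ 3/4: fails.
(b) |A ∩ B| ≥ |A ∖ B|: holds.
(c) |A ∩ B| > |A ∖ B|: holds.
(d) |A ∩ B| / |A| ≥ 3/5: fails.

(b), (c)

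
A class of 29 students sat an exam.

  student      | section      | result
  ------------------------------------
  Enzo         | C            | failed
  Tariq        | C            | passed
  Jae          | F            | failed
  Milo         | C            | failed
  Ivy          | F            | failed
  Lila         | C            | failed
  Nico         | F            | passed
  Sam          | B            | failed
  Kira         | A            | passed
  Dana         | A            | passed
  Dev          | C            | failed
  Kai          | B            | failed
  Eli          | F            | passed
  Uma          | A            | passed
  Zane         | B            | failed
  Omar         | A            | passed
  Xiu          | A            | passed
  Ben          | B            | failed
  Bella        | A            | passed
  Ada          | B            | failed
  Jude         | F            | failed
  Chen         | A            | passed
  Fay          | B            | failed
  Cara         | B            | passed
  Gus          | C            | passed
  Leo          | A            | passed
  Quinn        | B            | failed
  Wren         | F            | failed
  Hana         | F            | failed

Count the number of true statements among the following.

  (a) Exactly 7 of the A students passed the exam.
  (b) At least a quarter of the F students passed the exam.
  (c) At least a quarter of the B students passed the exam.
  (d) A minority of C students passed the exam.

2

(a) A: |A| = 8, |A ∩ B| = 8; needs |A ∩ B| = 7 — false.
(b) F: |A| = 7, |A ∩ B| = 2; needs |A ∩ B| / |A| ≥ 1/4 — true.
(c) B: |A| = 8, |A ∩ B| = 1; needs |A ∩ B| / |A| ≥ 1/4 — false.
(d) C: |A| = 6, |A ∩ B| = 2; needs |A ∩ B| < |A ∖ B| — true.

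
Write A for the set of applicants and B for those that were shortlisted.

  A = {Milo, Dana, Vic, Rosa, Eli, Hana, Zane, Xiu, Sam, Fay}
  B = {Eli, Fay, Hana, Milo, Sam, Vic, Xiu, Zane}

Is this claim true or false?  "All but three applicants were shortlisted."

The determiner here denotes the relation: |A ∖ B| = 3.
A (the restrictor) = {Milo, Dana, Vic, Rosa, Eli, Hana, Zane, Xiu, Sam, Fay}, |A| = 10.
A ∖ B = {Dana, Rosa}, so |A ∖ B| = 2.
|A ∖ B| = 2, so the statement is false.

False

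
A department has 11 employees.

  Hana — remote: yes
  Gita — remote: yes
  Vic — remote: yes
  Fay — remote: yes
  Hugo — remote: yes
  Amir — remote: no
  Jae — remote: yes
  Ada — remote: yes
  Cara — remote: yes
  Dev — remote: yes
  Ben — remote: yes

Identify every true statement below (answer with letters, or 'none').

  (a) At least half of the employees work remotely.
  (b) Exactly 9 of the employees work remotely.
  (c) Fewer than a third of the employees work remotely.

(a)

|A| = 11, |A ∩ B| = 10, |A ∖ B| = 1.
(a) |A ∩ B| ≥ |A ∖ B|: holds.
(b) |A ∩ B| = 9: fails.
(c) |A ∩ B| / |A| < 1/3: fails.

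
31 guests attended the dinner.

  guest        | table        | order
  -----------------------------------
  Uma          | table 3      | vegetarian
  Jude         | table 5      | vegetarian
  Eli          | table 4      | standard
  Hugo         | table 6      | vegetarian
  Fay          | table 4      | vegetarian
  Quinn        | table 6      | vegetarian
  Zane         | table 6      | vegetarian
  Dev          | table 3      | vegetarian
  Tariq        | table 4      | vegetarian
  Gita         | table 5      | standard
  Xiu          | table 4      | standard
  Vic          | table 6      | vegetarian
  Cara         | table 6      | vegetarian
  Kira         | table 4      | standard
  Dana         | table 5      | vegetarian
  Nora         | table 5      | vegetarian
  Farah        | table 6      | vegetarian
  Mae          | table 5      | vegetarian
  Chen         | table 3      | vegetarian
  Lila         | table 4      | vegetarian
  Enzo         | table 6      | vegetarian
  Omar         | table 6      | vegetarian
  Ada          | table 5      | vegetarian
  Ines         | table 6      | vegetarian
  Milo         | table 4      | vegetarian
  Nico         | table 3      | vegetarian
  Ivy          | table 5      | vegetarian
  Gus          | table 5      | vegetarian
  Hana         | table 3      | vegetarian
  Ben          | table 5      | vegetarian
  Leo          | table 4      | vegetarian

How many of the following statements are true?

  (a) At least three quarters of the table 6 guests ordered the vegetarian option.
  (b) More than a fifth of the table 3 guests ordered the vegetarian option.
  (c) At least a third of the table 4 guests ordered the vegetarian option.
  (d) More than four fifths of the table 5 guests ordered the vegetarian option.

(a) table 6: |A| = 9, |A ∩ B| = 9; needs |A ∩ B| / |A| ≥ 3/4 — true.
(b) table 3: |A| = 5, |A ∩ B| = 5; needs |A ∩ B| / |A| > 1/5 — true.
(c) table 4: |A| = 8, |A ∩ B| = 5; needs |A ∩ B| / |A| ≥ 1/3 — true.
(d) table 5: |A| = 9, |A ∩ B| = 8; needs |A ∩ B| / |A| > 4/5 — true.

4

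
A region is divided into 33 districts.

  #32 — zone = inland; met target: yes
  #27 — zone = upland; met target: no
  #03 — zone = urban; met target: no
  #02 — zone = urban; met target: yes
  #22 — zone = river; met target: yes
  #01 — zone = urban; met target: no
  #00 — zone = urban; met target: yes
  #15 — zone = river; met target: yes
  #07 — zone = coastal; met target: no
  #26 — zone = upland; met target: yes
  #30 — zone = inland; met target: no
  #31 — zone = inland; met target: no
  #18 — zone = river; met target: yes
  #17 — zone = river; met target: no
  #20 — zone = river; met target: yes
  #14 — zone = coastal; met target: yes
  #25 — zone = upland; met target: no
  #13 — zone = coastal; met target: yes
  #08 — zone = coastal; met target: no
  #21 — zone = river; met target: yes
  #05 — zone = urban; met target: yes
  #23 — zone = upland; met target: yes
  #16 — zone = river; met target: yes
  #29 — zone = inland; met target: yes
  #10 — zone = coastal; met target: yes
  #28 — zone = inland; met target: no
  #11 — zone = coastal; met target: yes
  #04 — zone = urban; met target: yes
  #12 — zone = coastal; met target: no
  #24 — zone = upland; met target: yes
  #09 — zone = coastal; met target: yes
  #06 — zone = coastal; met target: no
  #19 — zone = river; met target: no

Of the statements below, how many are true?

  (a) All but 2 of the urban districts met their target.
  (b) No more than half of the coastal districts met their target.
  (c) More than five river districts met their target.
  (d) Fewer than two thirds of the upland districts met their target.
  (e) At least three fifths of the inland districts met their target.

3

(a) urban: |A| = 6, |A ∩ B| = 4; needs |A ∖ B| = 2 — true.
(b) coastal: |A| = 9, |A ∩ B| = 5; needs |A ∩ B| ≤ |A ∖ B| — false.
(c) river: |A| = 8, |A ∩ B| = 6; needs |A ∩ B| > 5 — true.
(d) upland: |A| = 5, |A ∩ B| = 3; needs |A ∩ B| / |A| < 2/3 — true.
(e) inland: |A| = 5, |A ∩ B| = 2; needs |A ∩ B| / |A| ≥ 3/5 — false.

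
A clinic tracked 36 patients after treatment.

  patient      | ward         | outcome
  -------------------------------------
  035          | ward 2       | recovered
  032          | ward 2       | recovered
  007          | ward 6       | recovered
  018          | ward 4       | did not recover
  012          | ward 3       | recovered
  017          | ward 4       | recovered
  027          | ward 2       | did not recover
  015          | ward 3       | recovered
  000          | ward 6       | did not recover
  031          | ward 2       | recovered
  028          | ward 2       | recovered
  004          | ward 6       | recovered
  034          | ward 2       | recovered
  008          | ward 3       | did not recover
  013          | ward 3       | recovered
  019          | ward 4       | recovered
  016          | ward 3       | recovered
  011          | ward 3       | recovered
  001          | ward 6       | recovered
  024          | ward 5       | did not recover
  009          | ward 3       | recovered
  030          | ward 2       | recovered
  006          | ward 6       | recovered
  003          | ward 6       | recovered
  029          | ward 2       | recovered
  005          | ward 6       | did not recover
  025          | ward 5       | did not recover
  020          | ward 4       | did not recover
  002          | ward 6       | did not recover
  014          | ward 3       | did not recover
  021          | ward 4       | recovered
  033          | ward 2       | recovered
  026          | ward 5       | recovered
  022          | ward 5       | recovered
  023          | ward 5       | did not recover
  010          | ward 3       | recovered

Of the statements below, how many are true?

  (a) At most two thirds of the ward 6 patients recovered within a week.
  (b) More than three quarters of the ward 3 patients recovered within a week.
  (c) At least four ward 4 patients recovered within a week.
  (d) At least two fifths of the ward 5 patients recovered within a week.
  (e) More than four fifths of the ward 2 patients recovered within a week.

(a) ward 6: |A| = 8, |A ∩ B| = 5; needs |A ∩ B| / |A| ≤ 2/3 — true.
(b) ward 3: |A| = 9, |A ∩ B| = 7; needs |A ∩ B| / |A| > 3/4 — true.
(c) ward 4: |A| = 5, |A ∩ B| = 3; needs |A ∩ B| ≥ 4 — false.
(d) ward 5: |A| = 5, |A ∩ B| = 2; needs |A ∩ B| / |A| ≥ 2/5 — true.
(e) ward 2: |A| = 9, |A ∩ B| = 8; needs |A ∩ B| / |A| > 4/5 — true.

4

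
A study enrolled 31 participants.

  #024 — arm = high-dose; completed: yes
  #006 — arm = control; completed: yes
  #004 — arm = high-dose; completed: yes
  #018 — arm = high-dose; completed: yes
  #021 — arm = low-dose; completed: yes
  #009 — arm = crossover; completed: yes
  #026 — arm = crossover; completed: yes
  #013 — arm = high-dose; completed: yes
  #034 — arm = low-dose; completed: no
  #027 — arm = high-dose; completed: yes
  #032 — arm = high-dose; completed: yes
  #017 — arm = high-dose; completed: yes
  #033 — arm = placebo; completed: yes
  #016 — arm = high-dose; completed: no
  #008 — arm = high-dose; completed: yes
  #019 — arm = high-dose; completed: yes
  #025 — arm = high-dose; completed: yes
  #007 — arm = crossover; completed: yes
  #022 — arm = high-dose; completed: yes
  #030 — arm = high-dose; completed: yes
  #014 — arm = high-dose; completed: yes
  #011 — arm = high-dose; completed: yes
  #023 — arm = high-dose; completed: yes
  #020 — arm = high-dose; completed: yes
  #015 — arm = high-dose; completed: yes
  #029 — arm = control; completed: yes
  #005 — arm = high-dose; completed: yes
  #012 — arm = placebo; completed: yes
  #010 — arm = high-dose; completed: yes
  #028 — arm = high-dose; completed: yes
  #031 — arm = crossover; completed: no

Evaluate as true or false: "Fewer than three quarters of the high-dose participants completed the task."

False

'Fewer than three quarters of the high-dose participants completed the task' holds iff |A ∩ B| / |A| < 3/4.
|A| = 21, |A ∩ B| = 20, |A ∖ B| = 1.
|A ∩ B|/|A| = 20/21, so the statement is false.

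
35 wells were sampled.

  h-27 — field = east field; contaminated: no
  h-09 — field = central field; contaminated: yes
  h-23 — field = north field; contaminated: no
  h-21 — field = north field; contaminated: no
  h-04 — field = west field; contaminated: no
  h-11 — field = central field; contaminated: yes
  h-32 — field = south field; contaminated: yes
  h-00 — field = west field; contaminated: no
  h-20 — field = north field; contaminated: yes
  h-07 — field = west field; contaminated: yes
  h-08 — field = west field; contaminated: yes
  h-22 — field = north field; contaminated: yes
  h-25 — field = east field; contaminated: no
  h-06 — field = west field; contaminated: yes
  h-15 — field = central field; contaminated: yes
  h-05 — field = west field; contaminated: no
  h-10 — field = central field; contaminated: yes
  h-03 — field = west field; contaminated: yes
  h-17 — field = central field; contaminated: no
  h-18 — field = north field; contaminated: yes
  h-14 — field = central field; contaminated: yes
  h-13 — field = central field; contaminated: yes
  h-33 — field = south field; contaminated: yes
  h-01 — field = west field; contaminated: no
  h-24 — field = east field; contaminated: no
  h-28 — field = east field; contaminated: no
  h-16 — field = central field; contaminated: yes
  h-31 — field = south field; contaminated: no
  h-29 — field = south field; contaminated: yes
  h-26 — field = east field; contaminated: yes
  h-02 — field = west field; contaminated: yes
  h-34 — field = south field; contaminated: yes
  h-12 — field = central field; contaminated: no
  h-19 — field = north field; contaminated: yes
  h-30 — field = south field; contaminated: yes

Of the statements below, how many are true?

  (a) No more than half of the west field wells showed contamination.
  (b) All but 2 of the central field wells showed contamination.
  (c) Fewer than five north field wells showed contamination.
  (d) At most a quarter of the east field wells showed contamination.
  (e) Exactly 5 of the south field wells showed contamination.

(a) west field: |A| = 9, |A ∩ B| = 5; needs |A ∩ B| ≤ |A ∖ B| — false.
(b) central field: |A| = 9, |A ∩ B| = 7; needs |A ∖ B| = 2 — true.
(c) north field: |A| = 6, |A ∩ B| = 4; needs |A ∩ B| < 5 — true.
(d) east field: |A| = 5, |A ∩ B| = 1; needs |A ∩ B| / |A| ≤ 1/4 — true.
(e) south field: |A| = 6, |A ∩ B| = 5; needs |A ∩ B| = 5 — true.

4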